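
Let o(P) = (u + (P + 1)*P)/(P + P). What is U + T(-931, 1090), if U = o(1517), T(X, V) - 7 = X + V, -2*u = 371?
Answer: 5612529/6068 ≈ 924.94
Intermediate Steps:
u = -371/2 (u = -½*371 = -371/2 ≈ -185.50)
T(X, V) = 7 + V + X (T(X, V) = 7 + (X + V) = 7 + (V + X) = 7 + V + X)
o(P) = (-371/2 + P*(1 + P))/(2*P) (o(P) = (-371/2 + (P + 1)*P)/(P + P) = (-371/2 + (1 + P)*P)/((2*P)) = (-371/2 + P*(1 + P))*(1/(2*P)) = (-371/2 + P*(1 + P))/(2*P))
U = 4605241/6068 (U = (¼)*(-371 + 2*1517*(1 + 1517))/1517 = (¼)*(1/1517)*(-371 + 2*1517*1518) = (¼)*(1/1517)*(-371 + 4605612) = (¼)*(1/1517)*4605241 = 4605241/6068 ≈ 758.94)
U + T(-931, 1090) = 4605241/6068 + (7 + 1090 - 931) = 4605241/6068 + 166 = 5612529/6068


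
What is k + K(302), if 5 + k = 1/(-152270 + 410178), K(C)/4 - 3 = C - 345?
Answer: -42554819/257908 ≈ -165.00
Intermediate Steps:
K(C) = -1368 + 4*C (K(C) = 12 + 4*(C - 345) = 12 + 4*(-345 + C) = 12 + (-1380 + 4*C) = -1368 + 4*C)
k = -1289539/257908 (k = -5 + 1/(-152270 + 410178) = -5 + 1/257908 = -1289539/257908 ≈ -5.0000)
k + K(302) = -1289539/257908 + (-1368 + 4*302) = -1289539/257908 + (-1368 + 1208) = -1289539/257908 - 160 = -42554819/257908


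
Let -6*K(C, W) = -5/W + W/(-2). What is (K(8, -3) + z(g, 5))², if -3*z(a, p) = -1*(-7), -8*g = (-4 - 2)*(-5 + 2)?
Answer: 10609/1296 ≈ 8.1860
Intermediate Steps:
K(C, W) = W/12 + 5/(6*W) (K(C, W) = -(-5/W + W/(-2))/6 = -(-5/W + W*(-½))/6 = -(-5/W - W/2)/6 = W/12 + 5/(6*W))
g = -9/4 (g = -(-4 - 2)*(-5 + 2)/8 = -(-3)*(-3)/4 = -⅛*18 = -9/4 ≈ -2.2500)
z(a, p) = -7/3 (z(a, p) = -(-1)*(-7)/3 = -⅓*7 = -7/3)
(K(8, -3) + z(g, 5))² = ((1/12)*(10 + (-3)²)/(-3) - 7/3)² = ((1/12)*(-⅓)*(10 + 9) - 7/3)² = ((1/12)*(-⅓)*19 - 7/3)² = (-19/36 - 7/3)² = (-103/36)² = 10609/1296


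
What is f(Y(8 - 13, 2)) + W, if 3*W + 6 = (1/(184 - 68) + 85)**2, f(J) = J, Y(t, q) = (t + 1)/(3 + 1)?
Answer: 32372739/13456 ≈ 2405.8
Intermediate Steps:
Y(t, q) = 1/4 + t/4 (Y(t, q) = (1 + t)/4 = (1 + t)*(1/4) = 1/4 + t/4)
W = 32386195/13456 (W = -2 + (1/(184 - 68) + 85)**2/3 = -2 + (1/116 + 85)**2/3 = -2 + (9861/116)**2/3 = -2 + (1/3)*(97239321/13456) = -2 + 32413107/13456 = 32386195/13456 ≈ 2406.8)
f(Y(8 - 13, 2)) + W = (1/4 + (8 - 13)/4) + 32386195/13456 = (1/4 + (1/4)*(-5)) + 32386195/13456 = (1/4 - 5/4) + 32386195/13456 = -1 + 32386195/13456 = 32372739/13456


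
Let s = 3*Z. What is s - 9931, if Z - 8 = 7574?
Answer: 12815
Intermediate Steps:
Z = 7582 (Z = 8 + 7574 = 7582)
s = 22746 (s = 3*7582 = 22746)
s - 9931 = 22746 - 9931 = 12815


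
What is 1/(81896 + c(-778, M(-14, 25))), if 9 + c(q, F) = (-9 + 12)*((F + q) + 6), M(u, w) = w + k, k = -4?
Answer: 1/79634 ≈ 1.2557e-5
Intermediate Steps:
M(u, w) = -4 + w (M(u, w) = w - 4 = -4 + w)
c(q, F) = 9 + 3*F + 3*q (c(q, F) = -9 + (-9 + 12)*((F + q) + 6) = -9 + 3*(6 + F + q) = -9 + (18 + 3*F + 3*q) = 9 + 3*F + 3*q)
1/(81896 + c(-778, M(-14, 25))) = 1/(81896 + (9 + 3*(-4 + 25) + 3*(-778))) = 1/(81896 + (9 + 3*21 - 2334)) = 1/(81896 + (9 + 63 - 2334)) = 1/(81896 - 2262) = 1/79634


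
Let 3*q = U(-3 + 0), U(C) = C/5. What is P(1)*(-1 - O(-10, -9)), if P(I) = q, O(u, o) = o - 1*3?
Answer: -11/5 ≈ -2.2000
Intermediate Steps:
O(u, o) = -3 + o (O(u, o) = o - 3 = -3 + o)
U(C) = C/5 (U(C) = C*(⅕) = C/5)
q = -⅕ (q = ((-3 + 0)/5)/3 = ((⅕)*(-3))/3 = (⅓)*(-⅗) = -⅕ ≈ -0.20000)
P(I) = -⅕
P(1)*(-1 - O(-10, -9)) = -(-1 - (-3 - 9))/5 = -(-1 - 1*(-12))/5 = -(-1 + 12)/5 = -⅕*11 = -11/5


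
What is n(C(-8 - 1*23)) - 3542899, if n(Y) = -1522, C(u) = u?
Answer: -3544421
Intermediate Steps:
n(C(-8 - 1*23)) - 3542899 = -1522 - 3542899 = -3544421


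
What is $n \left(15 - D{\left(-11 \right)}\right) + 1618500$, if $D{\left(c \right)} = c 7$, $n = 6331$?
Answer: $2200952$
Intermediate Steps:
$D{\left(c \right)} = 7 c$
$n \left(15 - D{\left(-11 \right)}\right) + 1618500 = 6331 \left(15 - 7 \left(-11\right)\right) + 1618500 = 6331 \left(15 - -77\right) + 1618500 = 6331 \left(15 + 77\right) + 1618500 = 6331 \cdot 92 + 1618500 = 582452 + 1618500 = 2200952$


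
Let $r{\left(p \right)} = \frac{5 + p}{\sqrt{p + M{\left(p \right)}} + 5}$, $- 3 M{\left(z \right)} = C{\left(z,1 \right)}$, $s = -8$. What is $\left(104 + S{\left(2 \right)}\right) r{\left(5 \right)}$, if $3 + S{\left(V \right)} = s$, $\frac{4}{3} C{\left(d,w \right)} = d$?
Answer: $\frac{3720}{17} - \frac{372 \sqrt{15}}{17} \approx 134.07$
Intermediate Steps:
$C{\left(d,w \right)} = \frac{3 d}{4}$
$M{\left(z \right)} = - \frac{z}{4}$ ($M{\left(z \right)} = - \frac{\frac{3}{4} z}{3} = - \frac{z}{4}$)
$S{\left(V \right)} = -11$ ($S{\left(V \right)} = -3 - 8 = -11$)
$r{\left(p \right)} = \frac{5 + p}{5 + \frac{\sqrt{3} \sqrt{p}}{2}}$ ($r{\left(p \right)} = \frac{5 + p}{\sqrt{p - \frac{p}{4}} + 5} = \frac{5 + p}{\sqrt{\frac{3 p}{4}} + 5} = \frac{5 + p}{\frac{\sqrt{3} \sqrt{p}}{2} + 5} = \frac{5 + p}{5 + \frac{\sqrt{3} \sqrt{p}}{2}}$)
$\left(104 + S{\left(2 \right)}\right) r{\left(5 \right)} = \left(104 - 11\right) \frac{2 \left(5 + 5\right)}{10 + \sqrt{3} \sqrt{5}} = 93 \cdot 2 \frac{1}{10 + \sqrt{15}} \cdot 10 = 93 \frac{20}{10 + \sqrt{15}} = \frac{1860}{10 + \sqrt{15}}$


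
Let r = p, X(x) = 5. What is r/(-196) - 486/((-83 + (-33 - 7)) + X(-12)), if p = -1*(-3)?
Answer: 47451/11564 ≈ 4.1033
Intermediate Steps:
p = 3
r = 3
r/(-196) - 486/((-83 + (-33 - 7)) + X(-12)) = 3/(-196) - 486/((-83 + (-33 - 7)) + 5) = 3*(-1/196) - 486/((-83 - 40) + 5) = -3/196 - 486/(-123 + 5) = -3/196 - 486/(-118) = -3/196 - 486*(-1/118) = -3/196 + 243/59 = 47451/11564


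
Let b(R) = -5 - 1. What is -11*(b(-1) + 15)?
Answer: -99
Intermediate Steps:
b(R) = -6
-11*(b(-1) + 15) = -11*(-6 + 15) = -11*9 = -99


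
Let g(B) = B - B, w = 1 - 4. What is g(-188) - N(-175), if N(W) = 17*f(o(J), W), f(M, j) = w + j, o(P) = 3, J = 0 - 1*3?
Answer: 3026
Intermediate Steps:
w = -3
g(B) = 0
J = -3 (J = 0 - 3 = -3)
f(M, j) = -3 + j
N(W) = -51 + 17*W (N(W) = 17*(-3 + W) = -51 + 17*W)
g(-188) - N(-175) = 0 - (-51 + 17*(-175)) = 0 - (-51 - 2975) = 0 - 1*(-3026) = 0 + 3026 = 3026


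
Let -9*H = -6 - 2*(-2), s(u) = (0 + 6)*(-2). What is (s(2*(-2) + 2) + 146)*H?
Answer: 268/9 ≈ 29.778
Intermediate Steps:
s(u) = -12 (s(u) = 6*(-2) = -12)
H = 2/9 (H = -(-6 - 2*(-2))/9 = -(-6 + 4)/9 = -⅑*(-2) = 2/9 ≈ 0.22222)
(s(2*(-2) + 2) + 146)*H = (-12 + 146)*(2/9) = 134*(2/9) = 268/9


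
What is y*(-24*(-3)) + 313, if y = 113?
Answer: 8449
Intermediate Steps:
y*(-24*(-3)) + 313 = 113*(-24*(-3)) + 313 = 113*72 + 313 = 8136 + 313 = 8449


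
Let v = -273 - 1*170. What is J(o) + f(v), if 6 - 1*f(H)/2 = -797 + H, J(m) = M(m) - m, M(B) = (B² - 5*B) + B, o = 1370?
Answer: 1872542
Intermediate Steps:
M(B) = B² - 4*B
v = -443 (v = -273 - 170 = -443)
J(m) = -m + m*(-4 + m) (J(m) = m*(-4 + m) - m = -m + m*(-4 + m))
f(H) = 1606 - 2*H (f(H) = 12 - 2*(-797 + H) = 12 + (1594 - 2*H) = 1606 - 2*H)
J(o) + f(v) = 1370*(-5 + 1370) + (1606 - 2*(-443)) = 1370*1365 + (1606 + 886) = 1870050 + 2492 = 1872542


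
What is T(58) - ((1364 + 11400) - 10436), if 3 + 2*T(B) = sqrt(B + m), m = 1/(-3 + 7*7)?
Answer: -4659/2 + sqrt(122774)/92 ≈ -2325.7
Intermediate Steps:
m = 1/46 (m = 1/(-3 + 49) = 1/46 ≈ 0.021739)
T(B) = -3/2 + sqrt(1/46 + B)/2 (T(B) = -3/2 + sqrt(B + 1/46)/2 = -3/2 + sqrt(1/46 + B)/2)
T(58) - ((1364 + 11400) - 10436) = (-3/2 + sqrt(46 + 2116*58)/92) - ((1364 + 11400) - 10436) = (-3/2 + sqrt(46 + 122728)/92) - (12764 - 10436) = (-3/2 + sqrt(122774)/92) - 1*2328 = (-3/2 + sqrt(122774)/92) - 2328 = -4659/2 + sqrt(122774)/92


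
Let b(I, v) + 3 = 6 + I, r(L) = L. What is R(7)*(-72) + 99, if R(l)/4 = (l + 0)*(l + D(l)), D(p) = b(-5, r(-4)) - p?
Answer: 4131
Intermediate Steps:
b(I, v) = 3 + I (b(I, v) = -3 + (6 + I) = 3 + I)
D(p) = -2 - p (D(p) = (3 - 5) - p = -2 - p)
R(l) = -8*l (R(l) = 4*((l + 0)*(l + (-2 - l))) = 4*(l*(-2)) = 4*(-2*l) = -8*l)
R(7)*(-72) + 99 = -8*7*(-72) + 99 = -56*(-72) + 99 = 4032 + 99 = 4131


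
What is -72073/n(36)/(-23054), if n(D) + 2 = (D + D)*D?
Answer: 72073/59709860 ≈ 0.0012071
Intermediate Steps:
n(D) = -2 + 2*D² (n(D) = -2 + (D + D)*D = -2 + (2*D)*D = -2 + 2*D²)
-72073/n(36)/(-23054) = -72073/(-2 + 2*36²)/(-23054) = -72073/(-2 + 2*1296)*(-1/23054) = -72073/(-2 + 2592)*(-1/23054) = -72073/2590*(-1/23054) = 72073/59709860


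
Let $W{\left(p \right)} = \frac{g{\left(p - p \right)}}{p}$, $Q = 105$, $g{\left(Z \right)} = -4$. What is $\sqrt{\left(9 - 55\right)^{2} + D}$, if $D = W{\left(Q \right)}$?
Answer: $\frac{4 \sqrt{1458030}}{105} \approx 46.0$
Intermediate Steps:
$W{\left(p \right)} = - \frac{4}{p}$
$D = - \frac{4}{105} \approx -0.038095$
$\sqrt{\left(9 - 55\right)^{2} + D} = \sqrt{\left(9 - 55\right)^{2} - \frac{4}{105}} = \sqrt{\left(-46\right)^{2} - \frac{4}{105}} = \sqrt{2116 - \frac{4}{105}} = \sqrt{\frac{222176}{105}} = \frac{4 \sqrt{1458030}}{105}$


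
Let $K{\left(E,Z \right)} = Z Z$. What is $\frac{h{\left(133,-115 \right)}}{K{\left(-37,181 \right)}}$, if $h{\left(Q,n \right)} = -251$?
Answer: $- \frac{251}{32761} \approx -0.0076616$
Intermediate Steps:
$K{\left(E,Z \right)} = Z^{2}$
$\frac{h{\left(133,-115 \right)}}{K{\left(-37,181 \right)}} = - \frac{251}{181^{2}} = - \frac{251}{32761}$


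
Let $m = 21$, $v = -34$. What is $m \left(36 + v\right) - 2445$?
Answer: $-2403$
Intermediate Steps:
$m \left(36 + v\right) - 2445 = 21 \left(36 - 34\right) - 2445 = 21 \cdot 2 - 2445 = 42 - 2445 = -2403$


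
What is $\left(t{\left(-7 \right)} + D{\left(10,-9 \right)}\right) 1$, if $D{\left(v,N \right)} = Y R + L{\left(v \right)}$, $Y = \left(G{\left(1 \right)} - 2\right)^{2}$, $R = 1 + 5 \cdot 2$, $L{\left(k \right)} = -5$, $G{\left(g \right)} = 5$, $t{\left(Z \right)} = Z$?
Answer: $87$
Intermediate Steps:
$R = 11$ ($R = 1 + 10 = 11$)
$Y = 9$ ($Y = \left(5 - 2\right)^{2} = 3^{2} = 9$)
$D{\left(v,N \right)} = 94$ ($D{\left(v,N \right)} = 9 \cdot 11 - 5 = 99 - 5 = 94$)
$\left(t{\left(-7 \right)} + D{\left(10,-9 \right)}\right) 1 = \left(-7 + 94\right) 1 = 87 \cdot 1 = 87$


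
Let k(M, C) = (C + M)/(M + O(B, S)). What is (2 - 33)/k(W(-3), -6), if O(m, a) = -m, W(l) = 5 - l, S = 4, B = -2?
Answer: -155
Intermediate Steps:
k(M, C) = (C + M)/(2 + M) (k(M, C) = (C + M)/(M - 1*(-2)) = (C + M)/(M + 2) = (C + M)/(2 + M))
(2 - 33)/k(W(-3), -6) = (2 - 33)/(((-6 + (5 - 1*(-3)))/(2 + (5 - 1*(-3))))) = -31/((-6 + (5 + 3))/(2 + (5 + 3))) = -31/((-6 + 8)/(2 + 8)) = -31/(2/10) = -31/((⅒)*2) = -31/(⅕) = 5*(-31) = -155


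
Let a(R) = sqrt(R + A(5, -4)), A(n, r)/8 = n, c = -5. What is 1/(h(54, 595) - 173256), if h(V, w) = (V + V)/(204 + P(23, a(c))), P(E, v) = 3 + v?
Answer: -88306667/15299613787044 + 3*sqrt(35)/35699098836436 ≈ -5.7718e-6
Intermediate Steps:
A(n, r) = 8*n
a(R) = sqrt(40 + R) (a(R) = sqrt(R + 8*5) = sqrt(R + 40) = sqrt(40 + R))
h(V, w) = 2*V/(207 + sqrt(35)) (h(V, w) = (V + V)/(204 + (3 + sqrt(40 - 5))) = (2*V)/(204 + (3 + sqrt(35))) = (2*V)/(207 + sqrt(35)) = 2*V/(207 + sqrt(35)))
1/(h(54, 595) - 173256) = 1/(((207/21407)*54 - 1/21407*54*sqrt(35)) - 173256) = 1/((11178/21407 - 54*sqrt(35)/21407) - 173256) = 1/(-3708880014/21407 - 54*sqrt(35)/21407)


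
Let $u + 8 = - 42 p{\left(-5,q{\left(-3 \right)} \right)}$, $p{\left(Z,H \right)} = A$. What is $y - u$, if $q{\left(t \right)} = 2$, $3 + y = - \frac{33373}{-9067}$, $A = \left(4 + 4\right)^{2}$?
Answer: $\frac{24450804}{9067} \approx 2696.7$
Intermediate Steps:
$A = 64$ ($A = 8^{2} = 64$)
$y = \frac{6172}{9067}$ ($y = -3 - \frac{33373}{-9067} = -3 - - \frac{33373}{9067} = -3 + \frac{33373}{9067} = \frac{6172}{9067} \approx 0.68071$)
$p{\left(Z,H \right)} = 64$
$u = -2696$ ($u = -8 - 2688 = -2696$)
$y - u = \frac{6172}{9067} - -2696 = \frac{6172}{9067} + 2696 = \frac{24450804}{9067}$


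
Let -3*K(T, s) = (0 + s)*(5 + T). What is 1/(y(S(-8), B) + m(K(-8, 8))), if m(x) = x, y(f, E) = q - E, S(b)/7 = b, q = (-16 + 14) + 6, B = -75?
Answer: 1/87 ≈ 0.011494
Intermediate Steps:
K(T, s) = -s*(5 + T)/3 (K(T, s) = -(0 + s)*(5 + T)/3 = -s*(5 + T)/3)
q = 4 (q = -2 + 6 = 4)
S(b) = 7*b
y(f, E) = 4 - E
1/(y(S(-8), B) + m(K(-8, 8))) = 1/((4 - 1*(-75)) - ⅓*8*(5 - 8)) = 1/((4 + 75) - ⅓*8*(-3)) = 1/(79 + 8) = 1/87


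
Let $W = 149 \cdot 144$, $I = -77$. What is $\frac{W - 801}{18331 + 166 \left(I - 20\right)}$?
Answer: $\frac{6885}{743} \approx 9.2665$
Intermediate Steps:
$W = 21456$
$\frac{W - 801}{18331 + 166 \left(I - 20\right)} = \frac{21456 - 801}{18331 + 166 \left(-77 - 20\right)} = \frac{20655}{18331 + 166 \left(-97\right)} = \frac{20655}{18331 - 16102} = \frac{20655}{2229} = 20655 \cdot \frac{1}{2229} = \frac{6885}{743}$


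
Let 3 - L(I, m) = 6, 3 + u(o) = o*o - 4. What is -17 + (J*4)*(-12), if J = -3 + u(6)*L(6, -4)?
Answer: 4303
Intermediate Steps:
u(o) = -7 + o² (u(o) = -3 + (o*o - 4) = -3 + (o² - 4) = -3 + (-4 + o²) = -7 + o²)
L(I, m) = -3 (L(I, m) = 3 - 1*6 = 3 - 6 = -3)
J = -90 (J = -3 + (-7 + 6²)*(-3) = -3 + (-7 + 36)*(-3) = -3 + 29*(-3) = -3 - 87 = -90)
-17 + (J*4)*(-12) = -17 - 90*4*(-12) = -17 - 360*(-12) = -17 + 4320 = 4303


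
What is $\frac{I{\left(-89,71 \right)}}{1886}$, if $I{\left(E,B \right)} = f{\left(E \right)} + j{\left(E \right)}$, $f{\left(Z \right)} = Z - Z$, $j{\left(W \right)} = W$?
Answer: $- \frac{89}{1886} \approx -0.04719$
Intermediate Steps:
$f{\left(Z \right)} = 0$
$I{\left(E,B \right)} = E$ ($I{\left(E,B \right)} = 0 + E = E$)
$\frac{I{\left(-89,71 \right)}}{1886} = - \frac{89}{1886}$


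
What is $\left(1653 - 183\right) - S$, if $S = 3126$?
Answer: $-1656$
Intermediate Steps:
$\left(1653 - 183\right) - S = \left(1653 - 183\right) - 3126 = 1470 - 3126 = -1656$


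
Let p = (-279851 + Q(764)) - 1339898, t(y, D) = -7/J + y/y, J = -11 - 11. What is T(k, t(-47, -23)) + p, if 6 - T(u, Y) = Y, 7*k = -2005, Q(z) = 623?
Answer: -35620669/22 ≈ -1.6191e+6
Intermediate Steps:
J = -22
t(y, D) = 29/22 (t(y, D) = -7/(-22) + y/y = -7*(-1/22) + 1 = 7/22 + 1 = 29/22)
k = -2005/7 (k = (⅐)*(-2005) = -2005/7 ≈ -286.43)
p = -1619126 (p = (-279851 + 623) - 1339898 = -279228 - 1339898 = -1619126)
T(u, Y) = 6 - Y
T(k, t(-47, -23)) + p = (6 - 1*29/22) - 1619126 = (6 - 29/22) - 1619126 = 103/22 - 1619126 = -35620669/22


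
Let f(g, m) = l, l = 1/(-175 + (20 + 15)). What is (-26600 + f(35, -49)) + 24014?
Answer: -362041/140 ≈ -2586.0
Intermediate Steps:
l = -1/140 (l = 1/(-175 + 35) = 1/(-140) = -1/140 ≈ -0.0071429)
f(g, m) = -1/140
(-26600 + f(35, -49)) + 24014 = (-26600 - 1/140) + 24014 = -3724001/140 + 24014 = -362041/140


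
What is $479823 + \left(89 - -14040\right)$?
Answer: $493952$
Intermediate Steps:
$479823 + \left(89 - -14040\right) = 479823 + \left(89 + 14040\right) = 479823 + 14129 = 493952$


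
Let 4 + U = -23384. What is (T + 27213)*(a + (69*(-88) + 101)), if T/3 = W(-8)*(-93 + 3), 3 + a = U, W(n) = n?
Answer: -862450026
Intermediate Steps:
U = -23388 (U = -4 - 23384 = -23388)
a = -23391 (a = -3 - 23388 = -23391)
T = 2160 (T = 3*(-8*(-93 + 3)) = 3*(-8*(-90)) = 3*720 = 2160)
(T + 27213)*(a + (69*(-88) + 101)) = (2160 + 27213)*(-23391 + (69*(-88) + 101)) = 29373*(-23391 + (-6072 + 101)) = 29373*(-23391 - 5971) = 29373*(-29362) = -862450026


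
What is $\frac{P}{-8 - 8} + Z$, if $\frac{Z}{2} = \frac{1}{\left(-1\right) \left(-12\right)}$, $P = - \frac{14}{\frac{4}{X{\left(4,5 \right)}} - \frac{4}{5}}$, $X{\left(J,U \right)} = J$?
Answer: $\frac{109}{24} \approx 4.5417$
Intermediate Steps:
$P = -70$ ($P = - \frac{14}{\frac{4}{4} - \frac{4}{5}} = - \frac{14}{4 \cdot \frac{1}{4} - \frac{4}{5}} = - \frac{14}{1 - \frac{4}{5}} = - 14 \frac{1}{\frac{1}{5}} = \left(-14\right) 5 = -70$)
$Z = \frac{1}{6}$ ($Z = \frac{2}{\left(-1\right) \left(-12\right)} = \frac{2}{12} = 2 \cdot \frac{1}{12} = \frac{1}{6} \approx 0.16667$)
$\frac{P}{-8 - 8} + Z = - \frac{70}{-8 - 8} + \frac{1}{6} = - \frac{70}{-16} + \frac{1}{6} = \left(-70\right) \left(- \frac{1}{16}\right) + \frac{1}{6} = \frac{35}{8} + \frac{1}{6} = \frac{109}{24}$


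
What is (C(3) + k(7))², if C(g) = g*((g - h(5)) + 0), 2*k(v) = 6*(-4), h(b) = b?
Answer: 324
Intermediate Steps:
k(v) = -12 (k(v) = (6*(-4))/2 = (½)*(-24) = -12)
C(g) = g*(-5 + g) (C(g) = g*((g - 1*5) + 0) = g*((g - 5) + 0) = g*((-5 + g) + 0) = g*(-5 + g))
(C(3) + k(7))² = (3*(-5 + 3) - 12)² = (3*(-2) - 12)² = (-6 - 12)² = (-18)² = 324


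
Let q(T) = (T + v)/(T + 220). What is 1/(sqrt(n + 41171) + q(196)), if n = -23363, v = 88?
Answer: -7384/192606287 + 43264*sqrt(1113)/192606287 ≈ 0.0074555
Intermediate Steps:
q(T) = (88 + T)/(220 + T) (q(T) = (T + 88)/(T + 220) = (88 + T)/(220 + T))
1/(sqrt(n + 41171) + q(196)) = 1/(sqrt(-23363 + 41171) + (88 + 196)/(220 + 196)) = 1/(sqrt(17808) + 284/416) = 1/(4*sqrt(1113) + (1/416)*284) = 1/(4*sqrt(1113) + 71/104) = 1/(71/104 + 4*sqrt(1113))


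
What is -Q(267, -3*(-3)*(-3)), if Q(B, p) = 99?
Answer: -99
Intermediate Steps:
-Q(267, -3*(-3)*(-3)) = -1*99 = -99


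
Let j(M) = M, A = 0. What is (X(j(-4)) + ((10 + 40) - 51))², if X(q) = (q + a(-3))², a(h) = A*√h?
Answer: 225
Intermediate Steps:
a(h) = 0 (a(h) = 0*√h = 0)
X(q) = q² (X(q) = (q + 0)² = q²)
(X(j(-4)) + ((10 + 40) - 51))² = ((-4)² + ((10 + 40) - 51))² = (16 + (50 - 51))² = (16 - 1)² = 15² = 225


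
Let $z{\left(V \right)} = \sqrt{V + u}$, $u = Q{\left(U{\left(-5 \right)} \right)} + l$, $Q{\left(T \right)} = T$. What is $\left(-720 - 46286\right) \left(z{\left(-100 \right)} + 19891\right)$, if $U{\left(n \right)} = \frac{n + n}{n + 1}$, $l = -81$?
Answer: $-934996346 - 23503 i \sqrt{714} \approx -9.35 \cdot 10^{8} - 6.2802 \cdot 10^{5} i$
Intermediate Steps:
$U{\left(n \right)} = \frac{2 n}{1 + n}$
$u = - \frac{157}{2}$ ($u = 2 \left(-5\right) \frac{1}{1 - 5} - 81 = 2 \left(-5\right) \frac{1}{-4} - 81 = 2 \left(-5\right) \left(- \frac{1}{4}\right) - 81 = \frac{5}{2} - 81 = - \frac{157}{2} \approx -78.5$)
$z{\left(V \right)} = \sqrt{- \frac{157}{2} + V}$ ($z{\left(V \right)} = \sqrt{V - \frac{157}{2}} = \sqrt{- \frac{157}{2} + V}$)
$\left(-720 - 46286\right) \left(z{\left(-100 \right)} + 19891\right) = \left(-720 - 46286\right) \left(\frac{\sqrt{-314 + 4 \left(-100\right)}}{2} + 19891\right) = - 47006 \left(\frac{\sqrt{-314 - 400}}{2} + 19891\right) = - 47006 \left(\frac{\sqrt{-714}}{2} + 19891\right) = - 47006 \left(\frac{i \sqrt{714}}{2} + 19891\right) = - 47006 \left(19891 + \frac{i \sqrt{714}}{2}\right) = -934996346 - 23503 i \sqrt{714}$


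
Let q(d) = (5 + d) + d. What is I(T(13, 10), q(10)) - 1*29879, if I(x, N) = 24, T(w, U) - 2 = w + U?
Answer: -29855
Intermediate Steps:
T(w, U) = 2 + U + w (T(w, U) = 2 + (w + U) = 2 + (U + w) = 2 + U + w)
q(d) = 5 + 2*d
I(T(13, 10), q(10)) - 1*29879 = 24 - 1*29879 = 24 - 29879 = -29855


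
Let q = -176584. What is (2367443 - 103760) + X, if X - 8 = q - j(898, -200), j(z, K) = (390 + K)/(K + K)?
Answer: 83484299/40 ≈ 2.0871e+6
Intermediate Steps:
j(z, K) = (390 + K)/(2*K) (j(z, K) = (390 + K)/((2*K)) = (390 + K)*(1/(2*K)) = (390 + K)/(2*K))
X = -7063021/40 (X = 8 + (-176584 - (390 - 200)/(2*(-200))) = 8 + (-176584 - (-1)*190/(2*200)) = 8 + (-176584 - 1*(-19/40)) = 8 + (-176584 + 19/40) = 8 - 7063341/40 = -7063021/40 ≈ -1.7658e+5)
(2367443 - 103760) + X = (2367443 - 103760) - 7063021/40 = 2263683 - 7063021/40 = 83484299/40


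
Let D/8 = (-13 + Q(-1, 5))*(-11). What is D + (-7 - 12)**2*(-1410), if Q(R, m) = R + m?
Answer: -508218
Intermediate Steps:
D = 792 (D = 8*((-13 + (-1 + 5))*(-11)) = 8*((-13 + 4)*(-11)) = 8*(-9*(-11)) = 8*99 = 792)
D + (-7 - 12)**2*(-1410) = 792 + (-7 - 12)**2*(-1410) = 792 + (-19)**2*(-1410) = 792 + 361*(-1410) = 792 - 509010 = -508218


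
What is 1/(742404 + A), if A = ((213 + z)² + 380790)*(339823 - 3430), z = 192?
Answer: 1/183272694699 ≈ 5.4564e-12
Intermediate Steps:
A = 183271952295 (A = ((213 + 192)² + 380790)*(339823 - 3430) = (405² + 380790)*336393 = (164025 + 380790)*336393 = 544815*336393 = 183271952295)
1/(742404 + A) = 1/(742404 + 183271952295) = 1/183272694699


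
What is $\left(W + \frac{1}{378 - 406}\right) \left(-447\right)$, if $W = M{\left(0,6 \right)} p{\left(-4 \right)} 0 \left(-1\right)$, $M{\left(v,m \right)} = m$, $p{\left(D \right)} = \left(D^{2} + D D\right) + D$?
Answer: $\frac{447}{28} \approx 15.964$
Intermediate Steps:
$p{\left(D \right)} = D + 2 D^{2}$ ($p{\left(D \right)} = \left(D^{2} + D^{2}\right) + D = 2 D^{2} + D = D + 2 D^{2}$)
$W = 0$ ($W = 6 \left(- 4 \left(1 + 2 \left(-4\right)\right)\right) 0 \left(-1\right) = 6 \left(- 4 \left(1 - 8\right)\right) 0 = 6 \left(\left(-4\right) \left(-7\right)\right) 0 = 6 \cdot 28 \cdot 0 = 168 \cdot 0 = 0$)
$\left(W + \frac{1}{378 - 406}\right) \left(-447\right) = \left(0 + \frac{1}{378 - 406}\right) \left(-447\right) = \left(0 + \frac{1}{-28}\right) \left(-447\right) = \left(0 - \frac{1}{28}\right) \left(-447\right) = \left(- \frac{1}{28}\right) \left(-447\right) = \frac{447}{28}$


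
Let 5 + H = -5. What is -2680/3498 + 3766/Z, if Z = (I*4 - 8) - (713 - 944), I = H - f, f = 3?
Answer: 2119198/99693 ≈ 21.257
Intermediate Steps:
H = -10 (H = -5 - 5 = -10)
I = -13 (I = -10 - 1*3 = -10 - 3 = -13)
Z = 171 (Z = (-13*4 - 8) - (713 - 944) = (-52 - 8) - 1*(-231) = -60 + 231 = 171)
-2680/3498 + 3766/Z = -2680/3498 + 3766/171 = -2680*1/3498 + 3766*(1/171) = -1340/1749 + 3766/171 = 2119198/99693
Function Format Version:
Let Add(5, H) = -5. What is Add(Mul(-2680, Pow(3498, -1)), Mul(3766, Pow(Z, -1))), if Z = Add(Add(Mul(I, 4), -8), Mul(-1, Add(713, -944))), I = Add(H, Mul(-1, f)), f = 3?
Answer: Rational(2119198, 99693) ≈ 21.257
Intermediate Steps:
H = -10 (H = Add(-5, -5) = -10)
I = -13 (I = Add(-10, Mul(-1, 3)) = Add(-10, -3) = -13)
Z = 171 (Z = Add(Add(Mul(-13, 4), -8), Mul(-1, Add(713, -944))) = Add(Add(-52, -8), Mul(-1, -231)) = Add(-60, 231) = 171)
Add(Mul(-2680, Pow(3498, -1)), Mul(3766, Pow(Z, -1))) = Add(Mul(-2680, Pow(3498, -1)), Mul(3766, Pow(171, -1))) = Add(Mul(-2680, Rational(1, 3498)), Mul(3766, Rational(1, 171))) = Add(Rational(-1340, 1749), Rational(3766, 171)) = Rational(2119198, 99693)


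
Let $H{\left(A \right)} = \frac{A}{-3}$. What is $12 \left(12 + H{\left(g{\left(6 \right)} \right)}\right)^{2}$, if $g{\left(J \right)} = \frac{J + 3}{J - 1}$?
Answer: $\frac{38988}{25} \approx 1559.5$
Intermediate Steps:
$g{\left(J \right)} = \frac{3 + J}{-1 + J}$
$H{\left(A \right)} = - \frac{A}{3}$ ($H{\left(A \right)} = A \left(- \frac{1}{3}\right) = - \frac{A}{3}$)
$12 \left(12 + H{\left(g{\left(6 \right)} \right)}\right)^{2} = 12 \left(12 - \frac{\frac{1}{-1 + 6} \left(3 + 6\right)}{3}\right)^{2} = 12 \left(12 - \frac{\frac{1}{5} \cdot 9}{3}\right)^{2} = 12 \left(12 - \frac{3}{5}\right)^{2} = 12 \left(\frac{57}{5}\right)^{2} = 12 \cdot \frac{3249}{25} = \frac{38988}{25}$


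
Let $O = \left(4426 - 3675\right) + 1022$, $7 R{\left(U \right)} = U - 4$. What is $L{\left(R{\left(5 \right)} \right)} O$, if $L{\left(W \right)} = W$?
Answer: $\frac{1773}{7} \approx 253.29$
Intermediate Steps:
$R{\left(U \right)} = - \frac{4}{7} + \frac{U}{7}$ ($R{\left(U \right)} = \frac{U - 4}{7} = \frac{-4 + U}{7} = - \frac{4}{7} + \frac{U}{7}$)
$O = 1773$ ($O = 751 + 1022 = 1773$)
$L{\left(R{\left(5 \right)} \right)} O = \left(- \frac{4}{7} + \frac{1}{7} \cdot 5\right) 1773 = \left(- \frac{4}{7} + \frac{5}{7}\right) 1773 = \frac{1}{7} \cdot 1773 = \frac{1773}{7}$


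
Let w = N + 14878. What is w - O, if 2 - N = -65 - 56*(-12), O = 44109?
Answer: -29836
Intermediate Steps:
N = -605 (N = 2 - (-65 - 56*(-12)) = 2 - (-65 + 672) = 2 - 1*607 = 2 - 607 = -605)
w = 14273 (w = -605 + 14878 = 14273)
w - O = 14273 - 1*44109 = 14273 - 44109 = -29836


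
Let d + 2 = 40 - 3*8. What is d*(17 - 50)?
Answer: -462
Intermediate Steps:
d = 14 (d = -2 + (40 - 3*8) = -2 + (40 - 24) = -2 + 16 = 14)
d*(17 - 50) = 14*(17 - 50) = 14*(-33) = -462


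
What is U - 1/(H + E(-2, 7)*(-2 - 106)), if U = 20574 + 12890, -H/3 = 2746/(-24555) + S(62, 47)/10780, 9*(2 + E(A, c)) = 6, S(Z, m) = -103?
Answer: 85252000328876/2547574049 ≈ 33464.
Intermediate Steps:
E(A, c) = -4/3 (E(A, c) = -2 + (⅑)*6 = -2 + ⅔ = -4/3)
H = 6426209/17646860 (H = -3*(2746/(-24555) - 103/10780) = -3*(2746*(-1/24555) - 103*1/10780) = -3*(-2746/24555 - 103/10780) = -3*(-6426209/52940580) = 6426209/17646860 ≈ 0.36416)
U = 33464
U - 1/(H + E(-2, 7)*(-2 - 106)) = 33464 - 1/(6426209/17646860 - 4*(-2 - 106)/3) = 33464 - 1/(6426209/17646860 - 4/3*(-108)) = 33464 - 1/(6426209/17646860 + 144) = 33464 - 1/2547574049/17646860 = 33464 - 1*17646860/2547574049 = 33464 - 17646860/2547574049 = 85252000328876/2547574049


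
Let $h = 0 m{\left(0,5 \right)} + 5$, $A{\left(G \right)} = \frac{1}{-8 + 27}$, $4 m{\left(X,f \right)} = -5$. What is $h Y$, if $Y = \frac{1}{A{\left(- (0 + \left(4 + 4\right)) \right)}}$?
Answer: $95$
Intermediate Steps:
$m{\left(X,f \right)} = - \frac{5}{4}$ ($m{\left(X,f \right)} = \frac{1}{4} \left(-5\right) = - \frac{5}{4}$)
$A{\left(G \right)} = \frac{1}{19}$
$Y = 19$ ($Y = \frac{1}{\frac{1}{19}} = 19$)
$h = 5$ ($h = 0 \left(- \frac{5}{4}\right) + 5 = 0 + 5 = 5$)
$h Y = 5 \cdot 19 = 95$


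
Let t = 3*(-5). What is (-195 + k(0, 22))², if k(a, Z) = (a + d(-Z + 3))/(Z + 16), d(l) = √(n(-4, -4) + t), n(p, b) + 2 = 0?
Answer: (7410 - I*√17)²/1444 ≈ 38025.0 - 42.316*I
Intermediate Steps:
t = -15
n(p, b) = -2 (n(p, b) = -2 + 0 = -2)
d(l) = I*√17 (d(l) = √(-2 - 15) = √(-17) = I*√17)
k(a, Z) = (a + I*√17)/(16 + Z) (k(a, Z) = (a + I*√17)/(Z + 16) = (a + I*√17)/(16 + Z))
(-195 + k(0, 22))² = (-195 + (0 + I*√17)/(16 + 22))² = (-195 + (I*√17)/38)² = (-195 + I*√17/38)²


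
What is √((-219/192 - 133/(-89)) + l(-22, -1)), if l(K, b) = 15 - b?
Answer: √8290439/712 ≈ 4.0440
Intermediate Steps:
√((-219/192 - 133/(-89)) + l(-22, -1)) = √((-219/192 - 133/(-89)) + (15 - 1*(-1))) = √((-219*1/192 - 133*(-1/89)) + (15 + 1)) = √((-73/64 + 133/89) + 16) = √(2015/5696 + 16) = √(93151/5696) = √8290439/712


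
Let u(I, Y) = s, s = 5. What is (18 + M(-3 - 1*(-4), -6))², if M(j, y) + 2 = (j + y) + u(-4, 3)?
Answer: 256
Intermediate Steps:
u(I, Y) = 5
M(j, y) = 3 + j + y (M(j, y) = -2 + ((j + y) + 5) = -2 + (5 + j + y) = 3 + j + y)
(18 + M(-3 - 1*(-4), -6))² = (18 + (3 + (-3 - 1*(-4)) - 6))² = (18 + (3 + (-3 + 4) - 6))² = (18 + (3 + 1 - 6))² = (18 - 2)² = 16² = 256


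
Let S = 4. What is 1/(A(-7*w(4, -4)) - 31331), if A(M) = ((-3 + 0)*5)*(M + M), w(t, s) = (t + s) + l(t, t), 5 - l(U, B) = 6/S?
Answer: -1/30596 ≈ -3.2684e-5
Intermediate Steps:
l(U, B) = 7/2 (l(U, B) = 5 - 6/4 = 5 - 1*3/2 = 5 - 3/2 = 7/2)
w(t, s) = 7/2 + s + t (w(t, s) = (t + s) + 7/2 = (s + t) + 7/2 = 7/2 + s + t)
A(M) = -30*M (A(M) = (-3*5)*(2*M) = -30*M)
1/(A(-7*w(4, -4)) - 31331) = 1/(-(-210)*(7/2 - 4 + 4) - 31331) = 1/(-(-210)*7/2 - 31331) = 1/(-30*(-49/2) - 31331) = 1/(735 - 31331) = 1/(-30596) = -1/30596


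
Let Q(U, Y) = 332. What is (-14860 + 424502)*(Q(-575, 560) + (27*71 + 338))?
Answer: 1059743854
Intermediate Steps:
(-14860 + 424502)*(Q(-575, 560) + (27*71 + 338)) = (-14860 + 424502)*(332 + (27*71 + 338)) = 409642*(332 + (1917 + 338)) = 409642*(332 + 2255) = 409642*2587 = 1059743854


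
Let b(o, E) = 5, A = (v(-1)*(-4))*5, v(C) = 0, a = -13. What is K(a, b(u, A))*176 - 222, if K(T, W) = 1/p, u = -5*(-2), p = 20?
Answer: -1066/5 ≈ -213.20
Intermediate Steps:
u = 10
A = 0 (A = (0*(-4))*5 = 0*5 = 0)
K(T, W) = 1/20
K(a, b(u, A))*176 - 222 = (1/20)*176 - 222 = 44/5 - 222 = -1066/5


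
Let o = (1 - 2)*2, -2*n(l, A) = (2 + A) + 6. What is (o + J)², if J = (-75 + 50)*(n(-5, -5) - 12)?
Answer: 450241/4 ≈ 1.1256e+5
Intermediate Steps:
n(l, A) = -4 - A/2 (n(l, A) = -((2 + A) + 6)/2 = -(8 + A)/2 = -4 - A/2)
J = 675/2 (J = (-75 + 50)*((-4 - ½*(-5)) - 12) = -25*((-4 + 5/2) - 12) = -25*(-3/2 - 12) = -25*(-27/2) = 675/2 ≈ 337.50)
o = -2 (o = -1*2 = -2)
(o + J)² = (-2 + 675/2)² = (671/2)² = 450241/4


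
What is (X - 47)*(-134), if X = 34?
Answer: 1742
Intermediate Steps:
(X - 47)*(-134) = (34 - 47)*(-134) = -13*(-134) = 1742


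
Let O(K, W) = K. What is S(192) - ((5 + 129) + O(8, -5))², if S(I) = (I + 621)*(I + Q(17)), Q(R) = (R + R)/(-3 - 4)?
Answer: 923882/7 ≈ 1.3198e+5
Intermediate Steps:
Q(R) = -2*R/7 (Q(R) = (2*R)/(-7) = (2*R)*(-⅐) = -2*R/7)
S(I) = (621 + I)*(-34/7 + I) (S(I) = (I + 621)*(I - 2/7*17) = (621 + I)*(I - 34/7) = (621 + I)*(-34/7 + I))
S(192) - ((5 + 129) + O(8, -5))² = (-21114/7 + 192² + (4313/7)*192) - ((5 + 129) + 8)² = (-21114/7 + 36864 + 828096/7) - (134 + 8)² = 1065030/7 - 1*142² = 1065030/7 - 1*20164 = 1065030/7 - 20164 = 923882/7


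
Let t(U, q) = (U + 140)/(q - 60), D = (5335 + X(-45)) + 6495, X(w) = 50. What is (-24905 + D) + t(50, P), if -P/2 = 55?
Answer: -221444/17 ≈ -13026.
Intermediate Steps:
P = -110 (P = -2*55 = -110)
D = 11880 (D = (5335 + 50) + 6495 = 5385 + 6495 = 11880)
t(U, q) = (140 + U)/(-60 + q)
(-24905 + D) + t(50, P) = (-24905 + 11880) + (140 + 50)/(-60 - 110) = -13025 + 190/(-170) = -13025 - 1/170*190 = -13025 - 19/17 = -221444/17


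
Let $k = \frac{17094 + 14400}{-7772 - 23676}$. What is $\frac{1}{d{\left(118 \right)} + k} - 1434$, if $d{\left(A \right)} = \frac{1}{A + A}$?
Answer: $- \frac{663790672}{462571} \approx -1435.0$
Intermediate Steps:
$d{\left(A \right)} = \frac{1}{2 A}$
$k = - \frac{15747}{15724}$ ($k = \frac{31494}{-31448} = 31494 \left(- \frac{1}{31448}\right) = - \frac{15747}{15724} \approx -1.0015$)
$\frac{1}{d{\left(118 \right)} + k} - 1434 = \frac{1}{\frac{1}{2 \cdot 118} - \frac{15747}{15724}} - 1434 = \frac{1}{\frac{1}{2} \cdot \frac{1}{118} - \frac{15747}{15724}} - 1434 = \frac{1}{\frac{1}{236} - \frac{15747}{15724}} - 1434 = \frac{1}{- \frac{462571}{463858}} - 1434 = - \frac{463858}{462571} - 1434 = - \frac{663790672}{462571}$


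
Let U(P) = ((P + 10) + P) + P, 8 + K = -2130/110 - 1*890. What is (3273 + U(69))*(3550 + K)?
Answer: 101066910/11 ≈ 9.1879e+6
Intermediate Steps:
K = -10091/11 (K = -8 + (-2130/110 - 1*890) = -8 + (-2130*1/110 - 890) = -8 + (-213/11 - 890) = -8 - 10003/11 = -10091/11 ≈ -917.36)
U(P) = 10 + 3*P (U(P) = ((10 + P) + P) + P = (10 + 2*P) + P = 10 + 3*P)
(3273 + U(69))*(3550 + K) = (3273 + (10 + 3*69))*(3550 - 10091/11) = (3273 + (10 + 207))*(28959/11) = (3273 + 217)*(28959/11) = 3490*(28959/11) = 101066910/11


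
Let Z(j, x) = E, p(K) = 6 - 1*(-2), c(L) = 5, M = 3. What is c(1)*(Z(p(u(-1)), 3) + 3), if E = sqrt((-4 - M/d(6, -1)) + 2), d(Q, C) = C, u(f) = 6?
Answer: 20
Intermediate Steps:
p(K) = 8 (p(K) = 6 + 2 = 8)
E = 1 (E = sqrt((-4 - 3/(-1)) + 2) = sqrt((-4 - 3*(-1)) + 2) = sqrt((-4 - 1*(-3)) + 2) = sqrt((-4 + 3) + 2) = sqrt(-1 + 2) = sqrt(1) = 1)
Z(j, x) = 1
c(1)*(Z(p(u(-1)), 3) + 3) = 5*(1 + 3) = 5*4 = 20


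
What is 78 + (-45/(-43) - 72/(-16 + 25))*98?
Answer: -25948/43 ≈ -603.44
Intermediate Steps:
78 + (-45/(-43) - 72/(-16 + 25))*98 = 78 + (-45*(-1/43) - 72/9)*98 = 78 + (45/43 - 72*⅑)*98 = 78 + (45/43 - 8)*98 = 78 - 299/43*98 = 78 - 29302/43 = -25948/43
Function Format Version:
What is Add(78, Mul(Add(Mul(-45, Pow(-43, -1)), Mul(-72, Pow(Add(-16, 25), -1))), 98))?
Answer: Rational(-25948, 43) ≈ -603.44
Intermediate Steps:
Add(78, Mul(Add(Mul(-45, Pow(-43, -1)), Mul(-72, Pow(Add(-16, 25), -1))), 98)) = Add(78, Mul(Add(Mul(-45, Rational(-1, 43)), Mul(-72, Pow(9, -1))), 98)) = Add(78, Mul(Add(Rational(45, 43), Mul(-72, Rational(1, 9))), 98)) = Add(78, Mul(Add(Rational(45, 43), -8), 98)) = Add(78, Mul(Rational(-299, 43), 98)) = Add(78, Rational(-29302, 43)) = Rational(-25948, 43)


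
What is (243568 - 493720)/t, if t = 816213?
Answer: -83384/272071 ≈ -0.30648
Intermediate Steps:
(243568 - 493720)/t = (243568 - 493720)/816213 = -250152*1/816213 = -83384/272071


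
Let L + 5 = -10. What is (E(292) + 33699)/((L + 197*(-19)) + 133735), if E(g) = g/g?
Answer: 33700/129977 ≈ 0.25928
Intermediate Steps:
L = -15 (L = -5 - 10 = -15)
E(g) = 1
(E(292) + 33699)/((L + 197*(-19)) + 133735) = (1 + 33699)/((-15 + 197*(-19)) + 133735) = 33700/((-15 - 3743) + 133735) = 33700/(-3758 + 133735) = 33700/129977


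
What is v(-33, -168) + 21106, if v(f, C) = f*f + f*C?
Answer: 27739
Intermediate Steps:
v(f, C) = f**2 + C*f
v(-33, -168) + 21106 = -33*(-168 - 33) + 21106 = -33*(-201) + 21106 = 6633 + 21106 = 27739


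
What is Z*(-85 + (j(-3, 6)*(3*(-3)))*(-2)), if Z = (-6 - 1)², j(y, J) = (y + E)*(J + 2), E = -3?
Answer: -46501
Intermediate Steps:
j(y, J) = (-3 + y)*(2 + J) (j(y, J) = (y - 3)*(J + 2) = (-3 + y)*(2 + J))
Z = 49 (Z = (-7)² = 49)
Z*(-85 + (j(-3, 6)*(3*(-3)))*(-2)) = 49*(-85 + ((-6 - 3*6 + 2*(-3) + 6*(-3))*(3*(-3)))*(-2)) = 49*(-85 + ((-6 - 18 - 6 - 18)*(-9))*(-2)) = 49*(-85 - 48*(-9)*(-2)) = 49*(-85 + 432*(-2)) = 49*(-85 - 864) = 49*(-949) = -46501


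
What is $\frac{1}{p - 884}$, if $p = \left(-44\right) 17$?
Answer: $- \frac{1}{1632} \approx -0.00061275$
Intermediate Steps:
$p = -748$
$\frac{1}{p - 884} = \frac{1}{-748 - 884} = \frac{1}{-1632} = - \frac{1}{1632}$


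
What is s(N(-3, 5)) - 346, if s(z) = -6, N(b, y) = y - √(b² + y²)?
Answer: -352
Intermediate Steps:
s(N(-3, 5)) - 346 = -6 - 346 = -352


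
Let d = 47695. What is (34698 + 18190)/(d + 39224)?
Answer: 52888/86919 ≈ 0.60847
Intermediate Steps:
(34698 + 18190)/(d + 39224) = (34698 + 18190)/(47695 + 39224) = 52888/86919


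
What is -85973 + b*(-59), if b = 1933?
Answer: -200020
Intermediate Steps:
-85973 + b*(-59) = -85973 + 1933*(-59) = -85973 - 114047 = -200020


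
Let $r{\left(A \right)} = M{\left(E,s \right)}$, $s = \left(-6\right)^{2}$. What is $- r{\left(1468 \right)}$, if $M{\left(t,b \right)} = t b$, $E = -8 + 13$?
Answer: $-180$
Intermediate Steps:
$E = 5$
$s = 36$
$M{\left(t,b \right)} = b t$
$r{\left(A \right)} = 180$ ($r{\left(A \right)} = 36 \cdot 5 = 180$)
$- r{\left(1468 \right)} = \left(-1\right) 180 = -180$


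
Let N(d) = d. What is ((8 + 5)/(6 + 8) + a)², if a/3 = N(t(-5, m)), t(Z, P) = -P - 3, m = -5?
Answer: 9409/196 ≈ 48.005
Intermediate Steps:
t(Z, P) = -3 - P
a = 6 (a = 3*(-3 - 1*(-5)) = 3*(-3 + 5) = 3*2 = 6)
((8 + 5)/(6 + 8) + a)² = ((8 + 5)/(6 + 8) + 6)² = (13/14 + 6)² = (97/14)² = 9409/196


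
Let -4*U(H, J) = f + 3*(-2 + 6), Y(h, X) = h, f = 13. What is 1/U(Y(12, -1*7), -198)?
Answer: -4/25 ≈ -0.16000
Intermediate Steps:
U(H, J) = -25/4 (U(H, J) = -(13 + 3*(-2 + 6))/4 = -(13 + 3*4)/4 = -(13 + 12)/4 = -¼*25 = -25/4)
1/U(Y(12, -1*7), -198) = 1/(-25/4) = -4/25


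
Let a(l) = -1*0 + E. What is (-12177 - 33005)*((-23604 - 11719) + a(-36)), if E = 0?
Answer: 1595963786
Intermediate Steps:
a(l) = 0 (a(l) = -1*0 + 0 = 0 + 0 = 0)
(-12177 - 33005)*((-23604 - 11719) + a(-36)) = (-12177 - 33005)*((-23604 - 11719) + 0) = -45182*(-35323 + 0) = -45182*(-35323) = 1595963786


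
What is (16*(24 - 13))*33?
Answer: 5808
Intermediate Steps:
(16*(24 - 13))*33 = (16*11)*33 = 176*33 = 5808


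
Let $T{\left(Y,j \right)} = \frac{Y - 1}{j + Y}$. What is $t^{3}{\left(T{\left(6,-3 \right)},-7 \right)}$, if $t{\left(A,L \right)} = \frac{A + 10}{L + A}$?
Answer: $- \frac{42875}{4096} \approx -10.468$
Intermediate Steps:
$T{\left(Y,j \right)} = \frac{-1 + Y}{Y + j}$
$t{\left(A,L \right)} = \frac{10 + A}{A + L}$
$t^{3}{\left(T{\left(6,-3 \right)},-7 \right)} = \left(\frac{10 + \frac{-1 + 6}{6 - 3}}{\frac{-1 + 6}{6 - 3} - 7}\right)^{3} = \left(\frac{10 + \frac{1}{3} \cdot 5}{\frac{1}{3} \cdot 5 - 7}\right)^{3} = \left(\frac{10 + \frac{5}{3}}{\frac{5}{3} - 7}\right)^{3} = \left(\frac{1}{- \frac{16}{3}} \cdot \frac{35}{3}\right)^{3} = \left(\left(- \frac{3}{16}\right) \frac{35}{3}\right)^{3} = \left(- \frac{35}{16}\right)^{3} = - \frac{42875}{4096}$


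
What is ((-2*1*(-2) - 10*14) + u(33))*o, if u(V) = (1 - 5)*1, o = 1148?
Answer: -160720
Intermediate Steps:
u(V) = -4 (u(V) = -4*1 = -4)
((-2*1*(-2) - 10*14) + u(33))*o = ((-2*1*(-2) - 10*14) - 4)*1148 = ((-2*(-2) - 140) - 4)*1148 = ((4 - 140) - 4)*1148 = (-136 - 4)*1148 = -140*1148 = -160720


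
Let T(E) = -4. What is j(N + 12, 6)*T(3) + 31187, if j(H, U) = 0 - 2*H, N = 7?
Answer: 31339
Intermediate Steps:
j(H, U) = -2*H
j(N + 12, 6)*T(3) + 31187 = -2*(7 + 12)*(-4) + 31187 = -2*19*(-4) + 31187 = -38*(-4) + 31187 = 152 + 31187 = 31339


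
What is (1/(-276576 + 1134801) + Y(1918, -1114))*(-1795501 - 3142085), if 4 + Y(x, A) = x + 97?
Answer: -2840577550610312/286075 ≈ -9.9295e+9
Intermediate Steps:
Y(x, A) = 93 + x (Y(x, A) = -4 + (x + 97) = -4 + (97 + x) = 93 + x)
(1/(-276576 + 1134801) + Y(1918, -1114))*(-1795501 - 3142085) = (1/(-276576 + 1134801) + (93 + 1918))*(-1795501 - 3142085) = (1/858225 + 2011)*(-4937586) = (1725890476/858225)*(-4937586) = -2840577550610312/286075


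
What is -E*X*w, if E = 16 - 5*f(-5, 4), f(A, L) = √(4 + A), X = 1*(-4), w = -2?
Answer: -128 + 40*I ≈ -128.0 + 40.0*I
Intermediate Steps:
X = -4
E = 16 - 5*I (E = 16 - 5*√(4 - 5) = 16 - 5*I ≈ 16.0 - 5.0*I)
-E*X*w = -(16 - 5*I)*(-4*(-2)) = -(16 - 5*I)*8 = -(128 - 40*I) = -128 + 40*I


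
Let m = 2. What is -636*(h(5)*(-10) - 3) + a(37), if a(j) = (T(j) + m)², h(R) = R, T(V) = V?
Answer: 35229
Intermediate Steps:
a(j) = (2 + j)² (a(j) = (j + 2)² = (2 + j)²)
-636*(h(5)*(-10) - 3) + a(37) = -636*(5*(-10) - 3) + (2 + 37)² = -636*(-50 - 3) + 39² = -636*(-53) + 1521 = 33708 + 1521 = 35229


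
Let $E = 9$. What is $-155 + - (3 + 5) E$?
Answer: $-227$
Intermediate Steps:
$-155 + - (3 + 5) E = -155 + - (3 + 5) 9 = -155 + \left(-1\right) 8 \cdot 9 = -155 - 72 = -227$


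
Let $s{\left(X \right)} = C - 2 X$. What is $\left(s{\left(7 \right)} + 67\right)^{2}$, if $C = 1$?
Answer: $2916$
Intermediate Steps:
$s{\left(X \right)} = 1 - 2 X$
$\left(s{\left(7 \right)} + 67\right)^{2} = \left(\left(1 - 14\right) + 67\right)^{2} = \left(-13 + 67\right)^{2} = 54^{2} = 2916$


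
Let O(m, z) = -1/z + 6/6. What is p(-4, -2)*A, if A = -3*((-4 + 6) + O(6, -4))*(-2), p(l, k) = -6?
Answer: -117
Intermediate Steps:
O(m, z) = 1 - 1/z (O(m, z) = -1/z + 6*(⅙) = -1/z + 1 = 1 - 1/z)
A = 39/2 (A = -3*((-4 + 6) + (-1 - 4)/(-4))*(-2) = -3*(2 - ¼*(-5))*(-2) = -3*(2 + 5/4)*(-2) = -3*13/4*(-2) = -39/4*(-2) = 39/2 ≈ 19.500)
p(-4, -2)*A = -6*39/2 = -117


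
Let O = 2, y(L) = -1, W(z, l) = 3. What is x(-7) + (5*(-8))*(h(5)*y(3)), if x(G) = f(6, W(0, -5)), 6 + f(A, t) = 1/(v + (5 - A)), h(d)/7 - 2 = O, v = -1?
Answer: 2227/2 ≈ 1113.5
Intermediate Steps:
h(d) = 28 (h(d) = 14 + 7*2 = 14 + 14 = 28)
f(A, t) = -6 + 1/(4 - A) (f(A, t) = -6 + 1/(-1 + (5 - A)) = -6 + 1/(4 - A))
x(G) = -13/2 (x(G) = (23 - 6*6)/(-4 + 6) = (23 - 36)/2 = (½)*(-13) = -13/2)
x(-7) + (5*(-8))*(h(5)*y(3)) = -13/2 + (5*(-8))*(28*(-1)) = -13/2 - 40*(-28) = -13/2 + 1120 = 2227/2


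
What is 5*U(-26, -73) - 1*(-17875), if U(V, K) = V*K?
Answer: 27365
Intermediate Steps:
U(V, K) = K*V
5*U(-26, -73) - 1*(-17875) = 5*(-73*(-26)) - 1*(-17875) = 5*1898 + 17875 = 9490 + 17875 = 27365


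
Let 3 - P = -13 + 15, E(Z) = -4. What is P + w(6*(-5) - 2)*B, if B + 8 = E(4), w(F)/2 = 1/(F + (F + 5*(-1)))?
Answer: 31/23 ≈ 1.3478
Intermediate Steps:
w(F) = 2/(-5 + 2*F) (w(F) = 2/(F + (F + 5*(-1))) = 2/(F + (F - 5)) = 2/(F + (-5 + F)) = 2/(-5 + 2*F))
B = -12 (B = -8 - 4 = -12)
P = 1 (P = 3 - (-13 + 15) = 3 - 1*2 = 3 - 2 = 1)
P + w(6*(-5) - 2)*B = 1 + (2/(-5 + 2*(6*(-5) - 2)))*(-12) = 1 + (2/(-5 + 2*(-30 - 2)))*(-12) = 1 + (2/(-5 + 2*(-32)))*(-12) = 1 + (2/(-5 - 64))*(-12) = 1 + (2/(-69))*(-12) = 1 + (2*(-1/69))*(-12) = 1 - 2/69*(-12) = 1 + 8/23 = 31/23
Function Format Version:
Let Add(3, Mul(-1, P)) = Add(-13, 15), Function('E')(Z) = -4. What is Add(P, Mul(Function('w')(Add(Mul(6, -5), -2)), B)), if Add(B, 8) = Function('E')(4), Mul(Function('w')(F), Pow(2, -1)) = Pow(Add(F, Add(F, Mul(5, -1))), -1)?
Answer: Rational(31, 23) ≈ 1.3478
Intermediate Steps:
Function('w')(F) = Mul(2, Pow(Add(-5, Mul(2, F)), -1)) (Function('w')(F) = Mul(2, Pow(Add(F, Add(F, Mul(5, -1))), -1)) = Mul(2, Pow(Add(F, Add(F, -5)), -1)) = Mul(2, Pow(Add(F, Add(-5, F)), -1)) = Mul(2, Pow(Add(-5, Mul(2, F)), -1)))
B = -12 (B = Add(-8, -4) = -12)
P = 1 (P = Add(3, Mul(-1, Add(-13, 15))) = Add(3, Mul(-1, 2)) = Add(3, -2) = 1)
Add(P, Mul(Function('w')(Add(Mul(6, -5), -2)), B)) = Add(1, Mul(Mul(2, Pow(Add(-5, Mul(2, Add(Mul(6, -5), -2))), -1)), -12)) = Add(1, Mul(Mul(2, Pow(Add(-5, Mul(2, Add(-30, -2))), -1)), -12)) = Add(1, Mul(Mul(2, Pow(Add(-5, Mul(2, -32)), -1)), -12)) = Add(1, Mul(Mul(2, Pow(Add(-5, -64), -1)), -12)) = Add(1, Mul(Mul(2, Pow(-69, -1)), -12)) = Add(1, Mul(Mul(2, Rational(-1, 69)), -12)) = Add(1, Mul(Rational(-2, 69), -12)) = Add(1, Rational(8, 23)) = Rational(31, 23)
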